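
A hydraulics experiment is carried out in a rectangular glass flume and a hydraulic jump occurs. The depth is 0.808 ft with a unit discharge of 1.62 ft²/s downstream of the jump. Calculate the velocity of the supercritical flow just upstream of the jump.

V₂ = q/y₂ = 1.62/0.808 = 2.00 ft/s; Fr₂ = V₂/√(g·y₂) = 0.393.
The Bélanger relation is symmetric: y₁/y₂ = ½[√(1 + 8Fr₂²) − 1] = ½[√2.236 − 1] = 0.248.
y₁ = 0.248 × 0.808 = 0.200 ft.
V₁ = q/y₁ = 1.62/0.200 = 8.10 ft/s.

V₁ = 8.10 ft/s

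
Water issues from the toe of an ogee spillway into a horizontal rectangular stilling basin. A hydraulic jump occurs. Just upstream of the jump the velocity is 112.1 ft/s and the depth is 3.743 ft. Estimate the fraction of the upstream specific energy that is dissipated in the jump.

Fr₁ = V₁/√(g·y₁) = 112.1/√(32.2×3.743) = 10.21.
Conjugate-depth relation: y₂/y₁ = ½[√(1 + 8Fr₁²) − 1] = ½[√835.11 − 1] = 13.95.
y₂ = 13.95 × 3.743 = 52.21 ft.
E₁ = y₁ + V₁²/2g = 198.9 ft. ΔE = (y₂ − y₁)³/(4y₁y₂) = 145.7 ft. ΔE/E₁ = 145.7/198.9 = 0.732.

ΔE/E₁ = 0.732 (73.2%)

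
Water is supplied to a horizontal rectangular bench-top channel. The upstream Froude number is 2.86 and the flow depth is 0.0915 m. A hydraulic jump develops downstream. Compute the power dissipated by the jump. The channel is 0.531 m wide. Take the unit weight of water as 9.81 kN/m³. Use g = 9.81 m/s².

Fr₁ = 2.86 (given).
Conjugate-depth relation: y₂/y₁ = ½[√(1 + 8Fr₁²) − 1] = ½[√66.44 − 1] = 3.58.
y₂ = 3.58 × 0.0915 = 0.327 m.
Head loss: ΔE = (y₂ − y₁)³/(4y₁y₂) = (0.327 − 0.0915)³/(4×0.0915×0.327) = 0.0131/0.120 = 0.109 m.
V₁ = Fr₁·√(g·y₁) = 2.86×√(9.81×0.0915) = 2.71 m/s; q = V₁·y₁ = 0.248 m²/s. Q = q·b = 0.248 × 0.531 = 0.132 m³/s. P = γ·Q·ΔE = 9.81 × 0.132 × 0.109 = 0.141 kW.

P = 0.141 kW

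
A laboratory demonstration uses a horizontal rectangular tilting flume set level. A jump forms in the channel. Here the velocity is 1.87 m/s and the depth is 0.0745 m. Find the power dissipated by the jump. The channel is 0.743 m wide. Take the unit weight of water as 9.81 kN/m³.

Fr₁ = V₁/√(g·y₁) = 1.87/√(9.81×0.0745) = 2.19.
Bélanger equation: y₂/y₁ = ½[√(1 + 8Fr₁²) − 1] = ½[√39.28 − 1] = 2.63.
y₂ = 2.63 × 0.0745 = 0.196 m.
Head loss: ΔE = (y₂ − y₁)³/(4y₁y₂) = (0.196 − 0.0745)³/(4×0.0745×0.196) = 0.00180/0.0585 = 0.0308 m.
q = V₁·y₁ = 1.87 × 0.0745 = 0.139 m²/s. Q = q·b = 0.139 × 0.743 = 0.104 m³/s. P = γ·Q·ΔE = 9.81 × 0.104 × 0.0308 = 0.0313 kW.

P = 0.0313 kW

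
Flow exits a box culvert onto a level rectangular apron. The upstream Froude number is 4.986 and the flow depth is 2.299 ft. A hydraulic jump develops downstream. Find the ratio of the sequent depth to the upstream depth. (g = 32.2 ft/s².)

y₂/y₁ = 6.569

Fr₁ = 4.986 (given).
By Bélanger, y₂/y₁ = ½[√(1 + 8Fr₁²) − 1] = ½[√199.88 − 1] = 6.569.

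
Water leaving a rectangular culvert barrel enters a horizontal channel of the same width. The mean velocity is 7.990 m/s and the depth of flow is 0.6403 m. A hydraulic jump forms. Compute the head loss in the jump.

ΔE = 1.110 m

Fr₁ = V₁/√(g·y₁) = 7.990/√(9.81×0.6403) = 3.188.
By Bélanger, y₂/y₁ = ½[√(1 + 8Fr₁²) − 1] = ½[√82.308 − 1] = 4.036.
y₂ = 4.036 × 0.6403 = 2.584 m.
Head loss: ΔE = (y₂ − y₁)³/(4y₁y₂) = (2.584 − 0.6403)³/(4×0.6403×2.584) = 7.347/6.619 = 1.110 m.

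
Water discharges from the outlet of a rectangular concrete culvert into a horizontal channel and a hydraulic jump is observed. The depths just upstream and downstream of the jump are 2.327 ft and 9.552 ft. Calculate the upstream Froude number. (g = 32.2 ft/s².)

Fr₁ = 3.237

For a rectangular channel the momentum equation gives q² = ½·g·y₁·y₂·(y₁ + y₂) = ½×32.2×2.327×9.552×11.88 = 4251.
q = √4251 = 65.20 ft²/s.
V₁ = q/y₁ = 28.02 ft/s; Fr₁ = V₁/√(g·y₁) = 3.237.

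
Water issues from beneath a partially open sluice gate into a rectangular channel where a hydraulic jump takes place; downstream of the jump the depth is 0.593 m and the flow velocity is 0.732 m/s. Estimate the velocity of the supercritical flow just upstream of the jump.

V₁ = 4.61 m/s

Fr₂ = V₂/√(g·y₂) = 0.732/√(9.81×0.593) = 0.303.
Applying the sequent-depth relation in reverse, y₁/y₂ = ½[√(1 + 8Fr₂²) − 1] = ½[√1.737 − 1] = 0.159.
y₁ = 0.159 × 0.593 = 0.0943 m.
V₁ = q/y₁ = 0.434/0.0943 = 4.61 m/s.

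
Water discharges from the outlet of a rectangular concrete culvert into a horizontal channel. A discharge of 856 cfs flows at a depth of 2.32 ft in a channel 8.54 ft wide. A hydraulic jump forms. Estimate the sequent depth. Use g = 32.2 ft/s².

q = Q/b = 856/8.54 = 100 ft²/s; V₁ = q/y₁ = 43.2 ft/s. Fr₁ = V₁/√(g·y₁) = 5.00.
From the momentum equation for a rectangular channel, y₂/y₁ = ½[√(1 + 8Fr₁²) − 1] = ½[√200.9 − 1] = 6.59.
y₂ = 6.59 × 2.32 = 15.3 ft.

y₂ = 15.3 ft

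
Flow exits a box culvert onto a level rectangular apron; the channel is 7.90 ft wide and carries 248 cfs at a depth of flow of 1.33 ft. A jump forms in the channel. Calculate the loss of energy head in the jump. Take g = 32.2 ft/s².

ΔE = 3.42 ft

q = Q/b = 248/7.90 = 31.4 ft²/s; V₁ = q/y₁ = 23.6 ft/s. Fr₁ = V₁/√(g·y₁) = 3.61.
From the momentum equation for a rectangular channel, y₂/y₁ = ½[√(1 + 8Fr₁²) − 1] = ½[√105.1 − 1] = 4.63.
y₂ = 4.63 × 1.33 = 6.15 ft.
Head loss: ΔE = (y₂ − y₁)³/(4y₁y₂) = (6.15 − 1.33)³/(4×1.33×6.15) = 112/32.7 = 3.42 ft.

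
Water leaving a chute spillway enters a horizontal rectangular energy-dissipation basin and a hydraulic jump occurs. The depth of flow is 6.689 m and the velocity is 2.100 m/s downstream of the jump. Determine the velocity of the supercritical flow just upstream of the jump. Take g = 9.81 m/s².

Fr₂ = V₂/√(g·y₂) = 2.100/√(9.81×6.689) = 0.2592.
The Bélanger relation is symmetric: y₁/y₂ = ½[√(1 + 8Fr₂²) − 1] = ½[√1.5376 − 1] = 0.1200.
y₁ = 0.1200 × 6.689 = 0.8027 m.
V₁ = q/y₁ = 14.05/0.8027 = 17.50 m/s.

V₁ = 17.50 m/s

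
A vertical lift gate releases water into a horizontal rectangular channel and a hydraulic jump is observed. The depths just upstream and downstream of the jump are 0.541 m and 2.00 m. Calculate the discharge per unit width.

For a rectangular channel the momentum equation gives q² = ½·g·y₁·y₂·(y₁ + y₂) = ½×9.81×0.541×2.00×2.54 = 13.5.
q = √13.5 = 3.67 m²/s.

q = 3.67 m²/s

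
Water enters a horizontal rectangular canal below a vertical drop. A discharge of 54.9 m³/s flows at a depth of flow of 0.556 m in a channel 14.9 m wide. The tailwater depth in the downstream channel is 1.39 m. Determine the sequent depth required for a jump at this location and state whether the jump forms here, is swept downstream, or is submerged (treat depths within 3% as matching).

q = Q/b = 54.9/14.9 = 3.68 m²/s; V₁ = q/y₁ = 6.63 m/s. Fr₁ = V₁/√(g·y₁) = 2.84.
Bélanger equation: y₂/y₁ = ½[√(1 + 8Fr₁²) − 1] = ½[√65.41 − 1] = 3.54.
y₂ = 3.54 × 0.556 = 1.97 m.
Tailwater y_tw = 1.39 m: y_tw < y₂, so the jump is swept downstream.

y₂ = 1.97 m; the jump is swept downstream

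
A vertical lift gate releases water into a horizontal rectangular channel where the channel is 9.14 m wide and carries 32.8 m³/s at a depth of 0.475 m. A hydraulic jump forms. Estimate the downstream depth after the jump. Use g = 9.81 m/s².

q = Q/b = 32.8/9.14 = 3.59 m²/s; V₁ = q/y₁ = 7.55 m/s. Fr₁ = V₁/√(g·y₁) = 3.50.
From the momentum equation for a rectangular channel, y₂/y₁ = ½[√(1 + 8Fr₁²) − 1] = ½[√98.99 − 1] = 4.47.
y₂ = 4.47 × 0.475 = 2.13 m.

y₂ = 2.13 m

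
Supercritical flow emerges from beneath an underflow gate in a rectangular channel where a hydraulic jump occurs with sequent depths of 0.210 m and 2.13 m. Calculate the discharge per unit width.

q = 2.27 m²/s

For a rectangular channel the momentum equation gives q² = ½·g·y₁·y₂·(y₁ + y₂) = ½×9.81×0.210×2.13×2.34 = 5.13.
q = √5.13 = 2.27 m²/s.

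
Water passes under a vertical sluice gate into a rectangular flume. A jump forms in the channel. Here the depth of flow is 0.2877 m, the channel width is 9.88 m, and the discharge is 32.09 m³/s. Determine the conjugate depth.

q = Q/b = 32.09/9.88 = 3.248 m²/s; V₁ = q/y₁ = 11.29 m/s. Fr₁ = V₁/√(g·y₁) = 6.720.
Conjugate-depth relation: y₂/y₁ = ½[√(1 + 8Fr₁²) − 1] = ½[√362.27 − 1] = 9.017.
y₂ = 9.017 × 0.2877 = 2.594 m.

y₂ = 2.594 m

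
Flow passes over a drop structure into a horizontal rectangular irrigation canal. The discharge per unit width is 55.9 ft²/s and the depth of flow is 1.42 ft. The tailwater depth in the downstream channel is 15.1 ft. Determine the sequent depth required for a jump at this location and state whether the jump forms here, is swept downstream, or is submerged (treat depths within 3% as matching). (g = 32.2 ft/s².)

V₁ = q/y₁ = 55.9/1.42 = 39.4 ft/s. Fr₁ = V₁/√(g·y₁) = 39.4/√(32.2×1.42) = 5.82.
From the momentum equation for a rectangular channel, y₂/y₁ = ½[√(1 + 8Fr₁²) − 1] = ½[√272.1 − 1] = 7.75.
y₂ = 7.75 × 1.42 = 11.0 ft.
Tailwater y_tw = 15.1 ft: y_tw > y₂, so the jump is submerged.

y₂ = 11.0 ft; the jump is submerged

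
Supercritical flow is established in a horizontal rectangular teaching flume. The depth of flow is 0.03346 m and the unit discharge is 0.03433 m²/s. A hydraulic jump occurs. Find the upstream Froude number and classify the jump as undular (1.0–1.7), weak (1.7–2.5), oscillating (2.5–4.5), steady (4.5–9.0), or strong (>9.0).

V₁ = q/y₁ = 0.03433/0.03346 = 1.026 m/s. Fr₁ = V₁/√(g·y₁) = 1.026/√(9.81×0.03346) = 1.791.
Fr₁ = 1.791 lies in the weak range.

Fr₁ = 1.791; weak jump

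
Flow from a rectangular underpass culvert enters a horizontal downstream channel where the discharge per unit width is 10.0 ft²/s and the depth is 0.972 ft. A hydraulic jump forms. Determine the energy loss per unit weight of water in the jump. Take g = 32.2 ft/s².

ΔE = 0.171 ft

V₁ = q/y₁ = 10.0/0.972 = 10.3 ft/s. Fr₁ = V₁/√(g·y₁) = 10.3/√(32.2×0.972) = 1.84.
Bélanger equation: y₂/y₁ = ½[√(1 + 8Fr₁²) − 1] = ½[√28.05 − 1] = 2.15.
y₂ = 2.15 × 0.972 = 2.09 ft.
V₂ = q/y₂ = 10.0/2.09 = 4.79 ft/s. E₁ = y₁ + V₁²/2g = 2.62 ft; E₂ = y₂ + V₂²/2g = 2.44 ft. ΔE = E₁ − E₂ = 0.171 ft.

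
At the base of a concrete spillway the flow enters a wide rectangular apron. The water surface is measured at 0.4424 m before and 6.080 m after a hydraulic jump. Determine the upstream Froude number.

Fr₁ = 10.07

For a rectangular channel the momentum equation gives q² = ½·g·y₁·y₂·(y₁ + y₂) = ½×9.81×0.4424×6.080×6.522 = 86.05.
q = √86.05 = 9.276 m²/s.
V₁ = q/y₁ = 20.97 m/s; Fr₁ = V₁/√(g·y₁) = 10.07.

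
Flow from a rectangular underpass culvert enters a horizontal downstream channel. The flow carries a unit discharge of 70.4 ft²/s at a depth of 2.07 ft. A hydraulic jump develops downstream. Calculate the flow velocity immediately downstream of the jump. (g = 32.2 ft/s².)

V₂ = 6.28 ft/s

V₁ = q/y₁ = 70.4/2.07 = 34.0 ft/s. Fr₁ = V₁/√(g·y₁) = 34.0/√(32.2×2.07) = 4.17.
From the momentum equation for a rectangular channel, y₂/y₁ = ½[√(1 + 8Fr₁²) − 1] = ½[√139.8 − 1] = 5.41.
y₂ = 5.41 × 2.07 = 11.2 ft.
V₂ = q/y₂ = 70.4/11.2 = 6.28 ft/s.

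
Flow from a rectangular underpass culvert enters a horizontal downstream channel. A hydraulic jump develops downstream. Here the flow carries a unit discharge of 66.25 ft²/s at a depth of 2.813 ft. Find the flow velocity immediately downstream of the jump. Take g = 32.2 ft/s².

V₂ = 7.760 ft/s

V₁ = q/y₁ = 66.25/2.813 = 23.55 ft/s. Fr₁ = V₁/√(g·y₁) = 23.55/√(32.2×2.813) = 2.475.
Conjugate-depth relation: y₂/y₁ = ½[√(1 + 8Fr₁²) − 1] = ½[√49.989 − 1] = 3.035.
y₂ = 3.035 × 2.813 = 8.538 ft.
V₂ = q/y₂ = 66.25/8.538 = 7.760 ft/s.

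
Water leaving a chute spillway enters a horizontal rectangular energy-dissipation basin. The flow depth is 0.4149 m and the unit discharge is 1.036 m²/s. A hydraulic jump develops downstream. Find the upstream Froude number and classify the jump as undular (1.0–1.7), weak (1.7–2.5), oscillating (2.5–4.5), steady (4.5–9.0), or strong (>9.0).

Fr₁ = 1.238; undular jump

V₁ = q/y₁ = 1.036/0.4149 = 2.497 m/s. Fr₁ = V₁/√(g·y₁) = 2.497/√(9.81×0.4149) = 1.238.
Fr₁ = 1.238 lies in the undular range.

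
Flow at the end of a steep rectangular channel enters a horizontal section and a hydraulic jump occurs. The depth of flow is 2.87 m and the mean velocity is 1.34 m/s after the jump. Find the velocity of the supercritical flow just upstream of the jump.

Fr₂ = V₂/√(g·y₂) = 1.34/√(9.81×2.87) = 0.253.
From the momentum equation (using Fr₂), y₁/y₂ = ½[√(1 + 8Fr₂²) − 1] = ½[√1.510 − 1] = 0.114.
y₁ = 0.114 × 2.87 = 0.328 m.
V₁ = q/y₁ = 3.85/0.328 = 11.7 m/s.

V₁ = 11.7 m/s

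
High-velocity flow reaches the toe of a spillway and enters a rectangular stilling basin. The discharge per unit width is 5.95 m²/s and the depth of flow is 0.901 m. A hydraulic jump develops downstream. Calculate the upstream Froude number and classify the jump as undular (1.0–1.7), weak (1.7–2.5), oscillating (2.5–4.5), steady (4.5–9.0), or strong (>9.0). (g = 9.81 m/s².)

V₁ = q/y₁ = 5.95/0.901 = 6.60 m/s. Fr₁ = V₁/√(g·y₁) = 6.60/√(9.81×0.901) = 2.22.
Fr₁ = 2.22 lies in the weak range.

Fr₁ = 2.22; weak jump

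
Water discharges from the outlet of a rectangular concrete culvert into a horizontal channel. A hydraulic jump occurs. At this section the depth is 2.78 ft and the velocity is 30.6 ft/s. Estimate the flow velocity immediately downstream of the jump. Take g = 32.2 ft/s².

V₂ = 7.46 ft/s

Fr₁ = V₁/√(g·y₁) = 30.6/√(32.2×2.78) = 3.23.
By Bélanger, y₂/y₁ = ½[√(1 + 8Fr₁²) − 1] = ½[√84.68 − 1] = 4.10.
y₂ = 4.10 × 2.78 = 11.4 ft.
q = V₁·y₁ = 30.6 × 2.78 = 85.1 ft²/s.
V₂ = q/y₂ = 85.1/11.4 = 7.46 ft/s.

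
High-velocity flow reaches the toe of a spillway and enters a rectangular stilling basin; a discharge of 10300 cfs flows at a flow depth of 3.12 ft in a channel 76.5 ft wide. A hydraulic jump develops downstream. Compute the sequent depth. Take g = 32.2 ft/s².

q = Q/b = 10300/76.5 = 135 ft²/s; V₁ = q/y₁ = 43.2 ft/s. Fr₁ = V₁/√(g·y₁) = 4.31.
Conjugate-depth relation: y₂/y₁ = ½[√(1 + 8Fr₁²) − 1] = ½[√149.3 − 1] = 5.61.
y₂ = 5.61 × 3.12 = 17.5 ft.

y₂ = 17.5 ft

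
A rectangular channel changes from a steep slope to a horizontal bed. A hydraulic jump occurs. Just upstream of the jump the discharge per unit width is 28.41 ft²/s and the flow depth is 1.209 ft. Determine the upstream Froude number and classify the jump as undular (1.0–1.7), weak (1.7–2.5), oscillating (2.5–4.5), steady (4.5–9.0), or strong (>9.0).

Fr₁ = 3.766; oscillating jump

V₁ = q/y₁ = 28.41/1.209 = 23.50 ft/s. Fr₁ = V₁/√(g·y₁) = 23.50/√(32.2×1.209) = 3.766.
Fr₁ = 3.766 lies in the oscillating range.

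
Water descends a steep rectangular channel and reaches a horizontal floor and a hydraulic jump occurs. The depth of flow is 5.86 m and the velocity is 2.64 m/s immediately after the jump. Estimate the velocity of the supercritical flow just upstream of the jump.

Fr₂ = V₂/√(g·y₂) = 2.64/√(9.81×5.86) = 0.348.
Applying the sequent-depth relation in reverse, y₁/y₂ = ½[√(1 + 8Fr₂²) − 1] = ½[√1.970 − 1] = 0.202.
y₁ = 0.202 × 5.86 = 1.18 m.
V₁ = q/y₁ = 15.5/1.18 = 13.1 m/s.

V₁ = 13.1 m/s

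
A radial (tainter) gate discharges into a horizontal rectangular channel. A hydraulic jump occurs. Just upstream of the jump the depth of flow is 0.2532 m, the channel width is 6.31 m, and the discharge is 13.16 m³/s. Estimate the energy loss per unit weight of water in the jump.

q = Q/b = 13.16/6.31 = 2.086 m²/s; V₁ = q/y₁ = 8.237 m/s. Fr₁ = V₁/√(g·y₁) = 5.226.
From the momentum equation for a rectangular channel, y₂/y₁ = ½[√(1 + 8Fr₁²) − 1] = ½[√219.52 − 1] = 6.908.
y₂ = 6.908 × 0.2532 = 1.749 m.
V₂ = q/y₂ = 2.086/1.749 = 1.192 m/s. E₁ = y₁ + V₁²/2g = 3.711 m; E₂ = y₂ + V₂²/2g = 1.822 m. ΔE = E₁ − E₂ = 1.890 m.

ΔE = 1.890 m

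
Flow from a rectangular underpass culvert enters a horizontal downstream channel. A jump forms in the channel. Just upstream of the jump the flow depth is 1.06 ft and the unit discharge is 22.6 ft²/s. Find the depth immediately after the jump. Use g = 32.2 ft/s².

y₂ = 4.97 ft

V₁ = q/y₁ = 22.6/1.06 = 21.3 ft/s. Fr₁ = V₁/√(g·y₁) = 21.3/√(32.2×1.06) = 3.65.
From the momentum equation for a rectangular channel, y₂/y₁ = ½[√(1 + 8Fr₁²) − 1] = ½[√107.5 − 1] = 4.69.
y₂ = 4.69 × 1.06 = 4.97 ft.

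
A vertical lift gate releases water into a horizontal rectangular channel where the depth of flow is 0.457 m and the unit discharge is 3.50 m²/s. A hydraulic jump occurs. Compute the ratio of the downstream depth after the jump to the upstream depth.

V₁ = q/y₁ = 3.50/0.457 = 7.66 m/s. Fr₁ = V₁/√(g·y₁) = 7.66/√(9.81×0.457) = 3.62.
Conjugate-depth relation: y₂/y₁ = ½[√(1 + 8Fr₁²) − 1] = ½[√105.7 − 1] = 4.64.

y₂/y₁ = 4.64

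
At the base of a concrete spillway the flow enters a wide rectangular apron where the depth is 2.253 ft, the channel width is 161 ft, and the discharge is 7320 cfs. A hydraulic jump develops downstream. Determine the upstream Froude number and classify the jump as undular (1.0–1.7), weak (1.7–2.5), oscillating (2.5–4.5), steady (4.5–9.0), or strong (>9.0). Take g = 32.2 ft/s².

q = Q/b = 7320/161 = 45.47 ft²/s; V₁ = q/y₁ = 20.18 ft/s. Fr₁ = V₁/√(g·y₁) = 2.369.
Fr₁ = 2.369 lies in the weak range.

Fr₁ = 2.369; weak jump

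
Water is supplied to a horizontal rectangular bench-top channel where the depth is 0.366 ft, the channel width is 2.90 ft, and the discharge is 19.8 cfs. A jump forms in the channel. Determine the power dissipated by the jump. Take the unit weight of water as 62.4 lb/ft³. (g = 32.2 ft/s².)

q = Q/b = 19.8/2.90 = 6.83 ft²/s; V₁ = q/y₁ = 18.7 ft/s. Fr₁ = V₁/√(g·y₁) = 5.43.
Conjugate-depth relation: y₂/y₁ = ½[√(1 + 8Fr₁²) − 1] = ½[√237.2 − 1] = 7.20.
y₂ = 7.20 × 0.366 = 2.64 ft.
Head loss: ΔE = (y₂ − y₁)³/(4y₁y₂) = (2.64 − 0.366)³/(4×0.366×2.64) = 11.7/3.86 = 3.03 ft.
P = γ·Q·ΔE/550 = 62.4 × 19.8 × 3.03 / 550 = 6.81 hp.

P = 6.81 hp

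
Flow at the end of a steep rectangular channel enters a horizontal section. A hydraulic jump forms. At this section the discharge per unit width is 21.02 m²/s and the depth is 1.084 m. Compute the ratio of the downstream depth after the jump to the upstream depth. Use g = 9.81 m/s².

y₂/y₁ = 7.924

V₁ = q/y₁ = 21.02/1.084 = 19.39 m/s. Fr₁ = V₁/√(g·y₁) = 19.39/√(9.81×1.084) = 5.946.
Conjugate-depth relation: y₂/y₁ = ½[√(1 + 8Fr₁²) − 1] = ½[√283.88 − 1] = 7.924.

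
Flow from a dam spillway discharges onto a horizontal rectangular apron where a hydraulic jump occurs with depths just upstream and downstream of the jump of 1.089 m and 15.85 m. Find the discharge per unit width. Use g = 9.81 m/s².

q = 37.87 m²/s

For a rectangular channel the momentum equation gives q² = ½·g·y₁·y₂·(y₁ + y₂) = ½×9.81×1.089×15.85×16.94 = 1434.
q = √1434 = 37.87 m²/s.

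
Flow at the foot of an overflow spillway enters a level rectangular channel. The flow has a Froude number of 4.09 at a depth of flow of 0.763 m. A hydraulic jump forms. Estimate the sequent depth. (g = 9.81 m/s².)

Fr₁ = 4.09 (given).
Conjugate-depth relation: y₂/y₁ = ½[√(1 + 8Fr₁²) − 1] = ½[√134.8 − 1] = 5.31.
y₂ = 5.31 × 0.763 = 4.05 m.

y₂ = 4.05 m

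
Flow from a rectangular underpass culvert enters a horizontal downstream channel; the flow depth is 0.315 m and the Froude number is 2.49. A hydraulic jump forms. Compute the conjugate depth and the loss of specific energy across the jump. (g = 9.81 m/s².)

Fr₁ = 2.49 (given).
Conjugate-depth relation: y₂/y₁ = ½[√(1 + 8Fr₁²) − 1] = ½[√50.60 − 1] = 3.06.
y₂ = 3.06 × 0.315 = 0.963 m.
Head loss: ΔE = (y₂ − y₁)³/(4y₁y₂) = (0.963 − 0.315)³/(4×0.315×0.963) = 0.272/1.21 = 0.224 m.

y₂ = 0.963 m; ΔE = 0.224 m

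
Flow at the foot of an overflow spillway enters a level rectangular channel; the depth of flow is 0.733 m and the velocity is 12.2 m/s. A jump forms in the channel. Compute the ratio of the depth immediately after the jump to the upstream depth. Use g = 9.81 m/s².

y₂/y₁ = 5.95

Fr₁ = V₁/√(g·y₁) = 12.2/√(9.81×0.733) = 4.55.
Bélanger equation: y₂/y₁ = ½[√(1 + 8Fr₁²) − 1] = ½[√166.6 − 1] = 5.95.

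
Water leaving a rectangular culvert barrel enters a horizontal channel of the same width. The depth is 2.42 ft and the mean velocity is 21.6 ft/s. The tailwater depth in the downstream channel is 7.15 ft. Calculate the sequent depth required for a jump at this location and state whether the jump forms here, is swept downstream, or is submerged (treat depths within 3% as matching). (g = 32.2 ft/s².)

y₂ = 7.25 ft; the jump forms here

Fr₁ = V₁/√(g·y₁) = 21.6/√(32.2×2.42) = 2.45.
Bélanger equation: y₂/y₁ = ½[√(1 + 8Fr₁²) − 1] = ½[√48.90 − 1] = 3.00.
y₂ = 3.00 × 2.42 = 7.25 ft.
Tailwater y_tw = 7.15 ft: y_tw ≈ y₂, so the jump forms here.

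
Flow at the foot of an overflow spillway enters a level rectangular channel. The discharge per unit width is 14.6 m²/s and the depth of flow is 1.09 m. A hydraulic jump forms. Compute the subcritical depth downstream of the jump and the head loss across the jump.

V₁ = q/y₁ = 14.6/1.09 = 13.4 m/s. Fr₁ = V₁/√(g·y₁) = 13.4/√(9.81×1.09) = 4.10.
From the momentum equation for a rectangular channel, y₂/y₁ = ½[√(1 + 8Fr₁²) − 1] = ½[√135.2 − 1] = 5.31.
y₂ = 5.31 × 1.09 = 5.79 m.
V₂ = q/y₂ = 14.6/5.79 = 2.52 m/s. E₁ = y₁ + V₁²/2g = 10.2 m; E₂ = y₂ + V₂²/2g = 6.12 m. ΔE = E₁ − E₂ = 4.12 m.

y₂ = 5.79 m; ΔE = 4.12 m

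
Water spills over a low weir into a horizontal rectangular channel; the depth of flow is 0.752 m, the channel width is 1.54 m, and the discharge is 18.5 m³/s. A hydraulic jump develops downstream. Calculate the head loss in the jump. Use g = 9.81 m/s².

q = Q/b = 18.5/1.54 = 12.0 m²/s; V₁ = q/y₁ = 16.0 m/s. Fr₁ = V₁/√(g·y₁) = 5.88.
Sequent-depth ratio: y₂/y₁ = ½[√(1 + 8Fr₁²) − 1] = ½[√277.7 − 1] = 7.83.
y₂ = 7.83 × 0.752 = 5.89 m.
Head loss: ΔE = (y₂ − y₁)³/(4y₁y₂) = (5.89 − 0.752)³/(4×0.752×5.89) = 136/17.7 = 7.66 m.

ΔE = 7.66 m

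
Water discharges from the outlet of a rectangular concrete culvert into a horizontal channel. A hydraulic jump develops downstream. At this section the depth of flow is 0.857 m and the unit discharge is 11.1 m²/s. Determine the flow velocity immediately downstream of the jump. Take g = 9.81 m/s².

V₁ = q/y₁ = 11.1/0.857 = 13.0 m/s. Fr₁ = V₁/√(g·y₁) = 13.0/√(9.81×0.857) = 4.47.
From the momentum equation for a rectangular channel, y₂/y₁ = ½[√(1 + 8Fr₁²) − 1] = ½[√160.6 − 1] = 5.84.
y₂ = 5.84 × 0.857 = 5.00 m.
V₂ = q/y₂ = 11.1/5.00 = 2.22 m/s.

V₂ = 2.22 m/s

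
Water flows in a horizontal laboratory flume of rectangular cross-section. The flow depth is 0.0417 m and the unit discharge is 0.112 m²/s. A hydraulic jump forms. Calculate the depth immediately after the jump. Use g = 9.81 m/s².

y₂ = 0.228 m

V₁ = q/y₁ = 0.112/0.0417 = 2.69 m/s. Fr₁ = V₁/√(g·y₁) = 2.69/√(9.81×0.0417) = 4.20.
Sequent-depth ratio: y₂/y₁ = ½[√(1 + 8Fr₁²) − 1] = ½[√142.1 − 1] = 5.46.
y₂ = 5.46 × 0.0417 = 0.228 m.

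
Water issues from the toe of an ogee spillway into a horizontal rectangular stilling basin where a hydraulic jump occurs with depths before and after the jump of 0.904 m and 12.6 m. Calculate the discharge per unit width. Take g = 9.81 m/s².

For a rectangular channel the momentum equation gives q² = ½·g·y₁·y₂·(y₁ + y₂) = ½×9.81×0.904×12.6×13.5 = 754.
q = √754 = 27.5 m²/s.

q = 27.5 m²/s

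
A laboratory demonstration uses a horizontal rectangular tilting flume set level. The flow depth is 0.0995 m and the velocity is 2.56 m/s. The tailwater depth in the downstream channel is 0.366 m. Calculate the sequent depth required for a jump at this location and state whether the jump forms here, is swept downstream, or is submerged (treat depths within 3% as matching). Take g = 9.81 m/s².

Fr₁ = V₁/√(g·y₁) = 2.56/√(9.81×0.0995) = 2.59.
By Bélanger, y₂/y₁ = ½[√(1 + 8Fr₁²) − 1] = ½[√54.71 − 1] = 3.20.
y₂ = 3.20 × 0.0995 = 0.318 m.
Tailwater y_tw = 0.366 m: y_tw > y₂, so the jump is submerged.

y₂ = 0.318 m; the jump is submerged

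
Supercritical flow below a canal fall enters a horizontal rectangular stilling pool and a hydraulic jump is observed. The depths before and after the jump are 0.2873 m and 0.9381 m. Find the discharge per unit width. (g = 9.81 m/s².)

For a rectangular channel the momentum equation gives q² = ½·g·y₁·y₂·(y₁ + y₂) = ½×9.81×0.2873×0.9381×1.225 = 1.620.
q = √1.620 = 1.273 m²/s.

q = 1.273 m²/s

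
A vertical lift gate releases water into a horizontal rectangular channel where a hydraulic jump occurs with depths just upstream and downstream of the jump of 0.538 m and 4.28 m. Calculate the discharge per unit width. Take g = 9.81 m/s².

For a rectangular channel the momentum equation gives q² = ½·g·y₁·y₂·(y₁ + y₂) = ½×9.81×0.538×4.28×4.82 = 54.4.
q = √54.4 = 7.38 m²/s.

q = 7.38 m²/s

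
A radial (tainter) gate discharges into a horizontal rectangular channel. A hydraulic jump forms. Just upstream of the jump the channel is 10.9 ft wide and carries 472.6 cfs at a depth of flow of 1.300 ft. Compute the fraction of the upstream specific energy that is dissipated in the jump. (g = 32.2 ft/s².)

ΔE/E₁ = 0.503 (50.3%)

q = Q/b = 472.6/10.9 = 43.36 ft²/s; V₁ = q/y₁ = 33.35 ft/s. Fr₁ = V₁/√(g·y₁) = 5.155.
From the momentum equation for a rectangular channel, y₂/y₁ = ½[√(1 + 8Fr₁²) − 1] = ½[√213.59 − 1] = 6.807.
y₂ = 6.807 × 1.300 = 8.850 ft.
E₁ = y₁ + V₁²/2g = 18.57 ft. ΔE = (y₂ − y₁)³/(4y₁y₂) = 9.351 ft. ΔE/E₁ = 9.351/18.57 = 0.503.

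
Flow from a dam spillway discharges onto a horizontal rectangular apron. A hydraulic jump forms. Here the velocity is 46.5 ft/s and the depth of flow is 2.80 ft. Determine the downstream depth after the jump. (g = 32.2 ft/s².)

Fr₁ = V₁/√(g·y₁) = 46.5/√(32.2×2.80) = 4.90.
Sequent-depth ratio: y₂/y₁ = ½[√(1 + 8Fr₁²) − 1] = ½[√192.9 − 1] = 6.44.
y₂ = 6.44 × 2.80 = 18.0 ft.

y₂ = 18.0 ft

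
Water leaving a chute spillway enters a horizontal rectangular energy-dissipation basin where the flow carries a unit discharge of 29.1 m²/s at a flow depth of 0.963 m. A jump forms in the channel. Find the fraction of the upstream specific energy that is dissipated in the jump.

V₁ = q/y₁ = 29.1/0.963 = 30.2 m/s. Fr₁ = V₁/√(g·y₁) = 30.2/√(9.81×0.963) = 9.83.
From the momentum equation for a rectangular channel, y₂/y₁ = ½[√(1 + 8Fr₁²) − 1] = ½[√774.3 − 1] = 13.4.
y₂ = 13.4 × 0.963 = 12.9 m.
E₁ = y₁ + V₁²/2g = 47.5 m. ΔE = (y₂ − y₁)³/(4y₁y₂) = 34.3 m. ΔE/E₁ = 34.3/47.5 = 0.723.

ΔE/E₁ = 0.723 (72.3%)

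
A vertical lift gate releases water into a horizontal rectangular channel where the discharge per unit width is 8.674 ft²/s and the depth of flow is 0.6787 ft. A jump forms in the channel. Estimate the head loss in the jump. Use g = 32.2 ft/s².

ΔE = 0.6889 ft

V₁ = q/y₁ = 8.674/0.6787 = 12.78 ft/s. Fr₁ = V₁/√(g·y₁) = 12.78/√(32.2×0.6787) = 2.734.
Sequent-depth ratio: y₂/y₁ = ½[√(1 + 8Fr₁²) − 1] = ½[√60.791 − 1] = 3.398.
y₂ = 3.398 × 0.6787 = 2.307 ft.
Head loss: ΔE = (y₂ − y₁)³/(4y₁y₂) = (2.307 − 0.6787)³/(4×0.6787×2.307) = 4.313/6.262 = 0.6889 ft.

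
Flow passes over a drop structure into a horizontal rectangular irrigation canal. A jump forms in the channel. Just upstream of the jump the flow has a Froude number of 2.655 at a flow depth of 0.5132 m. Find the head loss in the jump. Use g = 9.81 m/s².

Fr₁ = 2.655 (given).
From the momentum equation for a rectangular channel, y₂/y₁ = ½[√(1 + 8Fr₁²) − 1] = ½[√57.392 − 1] = 3.288.
y₂ = 3.288 × 0.5132 = 1.687 m.
Head loss: ΔE = (y₂ − y₁)³/(4y₁y₂) = (1.687 − 0.5132)³/(4×0.5132×1.687) = 1.619/3.464 = 0.4673 m.

ΔE = 0.4673 m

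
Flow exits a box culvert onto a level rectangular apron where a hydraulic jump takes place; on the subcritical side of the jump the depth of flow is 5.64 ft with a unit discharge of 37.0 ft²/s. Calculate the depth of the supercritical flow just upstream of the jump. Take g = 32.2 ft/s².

y₁ = 1.98 ft

V₂ = q/y₂ = 37.0/5.64 = 6.56 ft/s; Fr₂ = V₂/√(g·y₂) = 0.487.
Since the conjugate-depth ratio holds either way, y₁/y₂ = ½[√(1 + 8Fr₂²) − 1] = ½[√2.896 − 1] = 0.351.
y₁ = 0.351 × 5.64 = 1.98 ft.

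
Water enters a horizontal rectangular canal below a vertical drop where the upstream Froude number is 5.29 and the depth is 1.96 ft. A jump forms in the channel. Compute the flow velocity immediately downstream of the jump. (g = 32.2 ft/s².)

Fr₁ = 5.29 (given).
From the momentum equation for a rectangular channel, y₂/y₁ = ½[√(1 + 8Fr₁²) − 1] = ½[√224.9 − 1] = 7.00.
y₂ = 7.00 × 1.96 = 13.7 ft.
V₁ = Fr₁·√(g·y₁) = 5.29×√(32.2×1.96) = 42.0 ft/s; q = V₁·y₁ = 82.4 ft²/s.
V₂ = q/y₂ = 82.4/13.7 = 6.01 ft/s.

V₂ = 6.01 ft/s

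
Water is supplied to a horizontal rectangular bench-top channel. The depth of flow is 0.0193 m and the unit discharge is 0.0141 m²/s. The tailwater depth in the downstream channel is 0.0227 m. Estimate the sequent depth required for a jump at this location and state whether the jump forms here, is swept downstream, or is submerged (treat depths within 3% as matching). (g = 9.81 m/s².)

y₂ = 0.0372 m; the jump is swept downstream

V₁ = q/y₁ = 0.0141/0.0193 = 0.731 m/s. Fr₁ = V₁/√(g·y₁) = 0.731/√(9.81×0.0193) = 1.68.
Bélanger equation: y₂/y₁ = ½[√(1 + 8Fr₁²) − 1] = ½[√23.55 − 1] = 1.93.
y₂ = 1.93 × 0.0193 = 0.0372 m.
Tailwater y_tw = 0.0227 m: y_tw < y₂, so the jump is swept downstream.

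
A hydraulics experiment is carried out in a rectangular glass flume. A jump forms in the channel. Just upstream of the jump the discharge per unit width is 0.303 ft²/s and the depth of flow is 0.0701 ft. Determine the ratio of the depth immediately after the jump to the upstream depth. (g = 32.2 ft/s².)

V₁ = q/y₁ = 0.303/0.0701 = 4.32 ft/s. Fr₁ = V₁/√(g·y₁) = 4.32/√(32.2×0.0701) = 2.88.
Bélanger equation: y₂/y₁ = ½[√(1 + 8Fr₁²) − 1] = ½[√67.22 − 1] = 3.60.

y₂/y₁ = 3.60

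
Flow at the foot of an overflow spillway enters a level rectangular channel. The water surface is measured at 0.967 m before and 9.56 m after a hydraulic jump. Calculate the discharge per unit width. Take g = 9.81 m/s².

q = 21.8 m²/s

For a rectangular channel the momentum equation gives q² = ½·g·y₁·y₂·(y₁ + y₂) = ½×9.81×0.967×9.56×10.5 = 477.
q = √477 = 21.8 m²/s.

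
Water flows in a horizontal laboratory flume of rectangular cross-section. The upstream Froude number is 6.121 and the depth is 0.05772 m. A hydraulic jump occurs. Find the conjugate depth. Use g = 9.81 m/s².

y₂ = 0.4716 m

Fr₁ = 6.121 (given).
From the momentum equation for a rectangular channel, y₂/y₁ = ½[√(1 + 8Fr₁²) − 1] = ½[√300.73 − 1] = 8.171.
y₂ = 8.171 × 0.05772 = 0.4716 m.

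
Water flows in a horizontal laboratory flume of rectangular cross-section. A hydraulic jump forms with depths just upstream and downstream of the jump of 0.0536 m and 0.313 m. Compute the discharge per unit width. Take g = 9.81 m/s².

For a rectangular channel the momentum equation gives q² = ½·g·y₁·y₂·(y₁ + y₂) = ½×9.81×0.0536×0.313×0.367 = 0.0302.
q = √0.0302 = 0.174 m²/s.

q = 0.174 m²/s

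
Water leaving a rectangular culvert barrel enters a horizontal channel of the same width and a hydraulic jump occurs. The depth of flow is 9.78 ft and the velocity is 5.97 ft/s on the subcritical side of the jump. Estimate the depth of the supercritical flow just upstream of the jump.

Fr₂ = V₂/√(g·y₂) = 5.97/√(32.2×9.78) = 0.336.
From the momentum equation (using Fr₂), y₁/y₂ = ½[√(1 + 8Fr₂²) − 1] = ½[√1.905 − 1] = 0.190.
y₁ = 0.190 × 9.78 = 1.86 ft.

y₁ = 1.86 ft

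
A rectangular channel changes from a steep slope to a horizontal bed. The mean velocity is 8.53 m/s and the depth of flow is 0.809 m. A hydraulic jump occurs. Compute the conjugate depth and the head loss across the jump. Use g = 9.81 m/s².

y₂ = 3.08 m; ΔE = 1.18 m

Fr₁ = V₁/√(g·y₁) = 8.53/√(9.81×0.809) = 3.03.
Sequent-depth ratio: y₂/y₁ = ½[√(1 + 8Fr₁²) − 1] = ½[√74.35 − 1] = 3.81.
y₂ = 3.81 × 0.809 = 3.08 m.
Head loss: ΔE = (y₂ − y₁)³/(4y₁y₂) = (3.08 − 0.809)³/(4×0.809×3.08) = 11.8/9.98 = 1.18 m.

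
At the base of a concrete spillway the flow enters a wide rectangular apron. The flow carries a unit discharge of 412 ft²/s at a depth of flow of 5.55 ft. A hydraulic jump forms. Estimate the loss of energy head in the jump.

V₁ = q/y₁ = 412/5.55 = 74.2 ft/s. Fr₁ = V₁/√(g·y₁) = 74.2/√(32.2×5.55) = 5.55.
Bélanger equation: y₂/y₁ = ½[√(1 + 8Fr₁²) − 1] = ½[√247.7 − 1] = 7.37.
y₂ = 7.37 × 5.55 = 40.9 ft.
Head loss: ΔE = (y₂ − y₁)³/(4y₁y₂) = (40.9 − 5.55)³/(4×5.55×40.9) = 44168/908 = 48.6 ft.

ΔE = 48.6 ft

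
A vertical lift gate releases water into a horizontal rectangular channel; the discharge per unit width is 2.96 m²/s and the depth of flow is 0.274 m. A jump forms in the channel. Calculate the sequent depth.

V₁ = q/y₁ = 2.96/0.274 = 10.8 m/s. Fr₁ = V₁/√(g·y₁) = 10.8/√(9.81×0.274) = 6.59.
By Bélanger, y₂/y₁ = ½[√(1 + 8Fr₁²) − 1] = ½[√348.3 − 1] = 8.83.
y₂ = 8.83 × 0.274 = 2.42 m.

y₂ = 2.42 m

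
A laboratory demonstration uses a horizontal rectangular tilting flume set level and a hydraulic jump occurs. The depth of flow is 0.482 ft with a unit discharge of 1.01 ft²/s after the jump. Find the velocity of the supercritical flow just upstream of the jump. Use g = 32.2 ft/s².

V₁ = 5.20 ft/s

V₂ = q/y₂ = 1.01/0.482 = 2.10 ft/s; Fr₂ = V₂/√(g·y₂) = 0.532.
Applying the sequent-depth relation in reverse, y₁/y₂ = ½[√(1 + 8Fr₂²) − 1] = ½[√3.263 − 1] = 0.403.
y₁ = 0.403 × 0.482 = 0.194 ft.
V₁ = q/y₁ = 1.01/0.194 = 5.20 ft/s.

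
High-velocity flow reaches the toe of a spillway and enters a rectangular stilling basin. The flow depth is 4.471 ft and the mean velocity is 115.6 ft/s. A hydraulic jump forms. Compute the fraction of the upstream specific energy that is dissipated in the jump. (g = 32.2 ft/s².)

Fr₁ = V₁/√(g·y₁) = 115.6/√(32.2×4.471) = 9.634.
By Bélanger, y₂/y₁ = ½[√(1 + 8Fr₁²) − 1] = ½[√743.58 − 1] = 13.13.
y₂ = 13.13 × 4.471 = 58.72 ft.
E₁ = y₁ + V₁²/2g = 212.0 ft. ΔE = (y₂ − y₁)³/(4y₁y₂) = 152.1 ft. ΔE/E₁ = 152.1/212.0 = 0.717.

ΔE/E₁ = 0.717 (71.7%)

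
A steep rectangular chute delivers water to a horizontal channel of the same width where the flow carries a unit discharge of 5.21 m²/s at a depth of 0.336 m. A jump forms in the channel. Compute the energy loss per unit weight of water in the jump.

ΔE = 8.61 m

V₁ = q/y₁ = 5.21/0.336 = 15.5 m/s. Fr₁ = V₁/√(g·y₁) = 15.5/√(9.81×0.336) = 8.54.
Conjugate-depth relation: y₂/y₁ = ½[√(1 + 8Fr₁²) − 1] = ½[√584.6 − 1] = 11.6.
y₂ = 11.6 × 0.336 = 3.89 m.
Head loss: ΔE = (y₂ − y₁)³/(4y₁y₂) = (3.89 − 0.336)³/(4×0.336×3.89) = 45.0/5.23 = 8.61 m.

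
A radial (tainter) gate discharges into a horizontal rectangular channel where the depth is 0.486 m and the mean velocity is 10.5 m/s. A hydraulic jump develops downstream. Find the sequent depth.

y₂ = 3.07 m

Fr₁ = V₁/√(g·y₁) = 10.5/√(9.81×0.486) = 4.81.
From the momentum equation for a rectangular channel, y₂/y₁ = ½[√(1 + 8Fr₁²) − 1] = ½[√186.0 − 1] = 6.32.
y₂ = 6.32 × 0.486 = 3.07 m.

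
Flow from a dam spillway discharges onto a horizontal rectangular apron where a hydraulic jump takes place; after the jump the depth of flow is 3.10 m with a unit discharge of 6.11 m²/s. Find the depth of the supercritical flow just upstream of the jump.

y₁ = 0.654 m

V₂ = q/y₂ = 6.11/3.10 = 1.97 m/s; Fr₂ = V₂/√(g·y₂) = 0.357.
The Bélanger relation is symmetric: y₁/y₂ = ½[√(1 + 8Fr₂²) − 1] = ½[√2.022 − 1] = 0.211.
y₁ = 0.211 × 3.10 = 0.654 m.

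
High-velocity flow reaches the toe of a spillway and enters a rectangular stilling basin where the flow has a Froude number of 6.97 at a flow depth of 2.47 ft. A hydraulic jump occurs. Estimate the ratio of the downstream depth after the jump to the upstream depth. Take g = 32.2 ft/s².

y₂/y₁ = 9.37

Fr₁ = 6.97 (given).
From the momentum equation for a rectangular channel, y₂/y₁ = ½[√(1 + 8Fr₁²) − 1] = ½[√389.6 − 1] = 9.37.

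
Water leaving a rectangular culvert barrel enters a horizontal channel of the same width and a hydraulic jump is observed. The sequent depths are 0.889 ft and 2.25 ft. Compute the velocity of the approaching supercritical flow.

V₁ = 11.3 ft/s

For a rectangular channel the momentum equation gives q² = ½·g·y₁·y₂·(y₁ + y₂) = ½×32.2×0.889×2.25×3.14 = 101.
q = √101 = 10.1 ft²/s.
V₁ = q/y₁ = 10.1/0.889 = 11.3 ft/s.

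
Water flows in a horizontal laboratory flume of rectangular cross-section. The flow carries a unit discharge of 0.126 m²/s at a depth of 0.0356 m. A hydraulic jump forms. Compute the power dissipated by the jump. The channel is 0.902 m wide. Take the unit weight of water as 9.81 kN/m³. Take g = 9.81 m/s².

P = 0.423 kW

V₁ = q/y₁ = 0.126/0.0356 = 3.54 m/s. Fr₁ = V₁/√(g·y₁) = 3.54/√(9.81×0.0356) = 5.99.
Sequent-depth ratio: y₂/y₁ = ½[√(1 + 8Fr₁²) − 1] = ½[√288.0 − 1] = 7.98.
y₂ = 7.98 × 0.0356 = 0.284 m.
Head loss: ΔE = (y₂ − y₁)³/(4y₁y₂) = (0.284 − 0.0356)³/(4×0.0356×0.284) = 0.0154/0.0405 = 0.380 m.
Q = q·b = 0.126 × 0.902 = 0.114 m³/s. P = γ·Q·ΔE = 9.81 × 0.114 × 0.380 = 0.423 kW.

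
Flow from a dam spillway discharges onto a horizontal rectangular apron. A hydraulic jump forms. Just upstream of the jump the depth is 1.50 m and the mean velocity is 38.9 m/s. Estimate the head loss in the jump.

ΔE = 57.4 m

Fr₁ = V₁/√(g·y₁) = 38.9/√(9.81×1.50) = 10.1.
Conjugate-depth relation: y₂/y₁ = ½[√(1 + 8Fr₁²) − 1] = ½[√823.7 − 1] = 13.8.
y₂ = 13.8 × 1.50 = 20.8 m.
q = V₁·y₁ = 38.9 × 1.50 = 58.3 m²/s. V₂ = q/y₂ = 58.3/20.8 = 2.81 m/s. E₁ = y₁ + V₁²/2g = 78.6 m; E₂ = y₂ + V₂²/2g = 21.2 m. ΔE = E₁ − E₂ = 57.4 m.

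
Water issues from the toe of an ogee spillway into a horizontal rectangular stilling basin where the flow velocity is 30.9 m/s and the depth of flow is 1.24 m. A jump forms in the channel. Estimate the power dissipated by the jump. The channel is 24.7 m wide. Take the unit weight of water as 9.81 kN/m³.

P = 321612 kW

Fr₁ = V₁/√(g·y₁) = 30.9/√(9.81×1.24) = 8.86.
From the momentum equation for a rectangular channel, y₂/y₁ = ½[√(1 + 8Fr₁²) − 1] = ½[√628.9 − 1] = 12.0.
y₂ = 12.0 × 1.24 = 14.9 m.
q = V₁·y₁ = 30.9 × 1.24 = 38.3 m²/s. V₂ = q/y₂ = 38.3/14.9 = 2.57 m/s. E₁ = y₁ + V₁²/2g = 49.9 m; E₂ = y₂ + V₂²/2g = 15.3 m. ΔE = E₁ − E₂ = 34.6 m.
Q = q·b = 38.3 × 24.7 = 946 m³/s. P = γ·Q·ΔE = 9.81 × 946 × 34.6 = 321612 kW.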